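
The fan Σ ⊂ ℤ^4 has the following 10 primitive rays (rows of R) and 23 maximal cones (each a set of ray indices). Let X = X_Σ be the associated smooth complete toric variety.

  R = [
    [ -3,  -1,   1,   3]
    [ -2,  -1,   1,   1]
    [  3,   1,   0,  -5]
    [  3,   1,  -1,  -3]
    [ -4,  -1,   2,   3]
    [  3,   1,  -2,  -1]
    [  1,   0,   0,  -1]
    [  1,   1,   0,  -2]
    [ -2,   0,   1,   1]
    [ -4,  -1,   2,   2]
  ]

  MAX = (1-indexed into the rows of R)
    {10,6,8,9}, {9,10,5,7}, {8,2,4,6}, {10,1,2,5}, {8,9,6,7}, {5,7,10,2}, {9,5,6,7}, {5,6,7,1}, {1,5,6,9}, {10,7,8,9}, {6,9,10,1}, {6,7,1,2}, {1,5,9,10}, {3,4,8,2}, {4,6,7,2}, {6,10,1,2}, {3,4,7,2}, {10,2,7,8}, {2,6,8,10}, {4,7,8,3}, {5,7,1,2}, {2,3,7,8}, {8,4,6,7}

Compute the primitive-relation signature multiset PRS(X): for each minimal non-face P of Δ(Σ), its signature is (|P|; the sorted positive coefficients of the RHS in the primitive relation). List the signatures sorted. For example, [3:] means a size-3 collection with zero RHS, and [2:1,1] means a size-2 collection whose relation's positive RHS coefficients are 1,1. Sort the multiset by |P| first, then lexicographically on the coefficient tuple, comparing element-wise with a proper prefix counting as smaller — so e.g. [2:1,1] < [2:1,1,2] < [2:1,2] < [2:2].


Σ has 19 primitive collections:

  {1,4}:  v_{1} + v_{4} = 0  →  sig = [2:]
  {1,8}:  v_{1} + v_{8} = v_{9}  →  sig = [2:1]
  {2,9}:  v_{2} + v_{9} = v_{10}  →  sig = [2:1]
  {4,9}:  v_{4} + v_{9} = v_{8}  →  sig = [2:1]
  {4,5}:  v_{4} + v_{5} = v_{7} + v_{9}  →  sig = [2:1,1]
  {4,10}:  v_{4} + v_{10} = v_{2} + v_{8}  →  sig = [2:1,1]
  {1,3}:  v_{1} + v_{3} = v_{2} + v_{7} + v_{8}  →  sig = [2:1,1,1]
  {3,5}:  v_{3} + v_{5} = 2·v_{7} + v_{8} + v_{10}  →  sig = [2:1,1,2]
  {3,9}:  v_{3} + v_{9} = v_{2} + v_{7} + 2·v_{8}  →  sig = [2:1,1,2]
  {5,8}:  v_{5} + v_{8} = v_{7} + 2·v_{9}  →  sig = [2:1,2]
  {3,10}:  v_{3} + v_{10} = 2·v_{2} + v_{7} + 2·v_{8}  →  sig = [2:1,2,2]
  {3,6}:  v_{3} + v_{6} = 2·v_{4}  →  sig = [2:2]
  {6,7,10}:  v_{6} + v_{7} + v_{10} = 0  →  sig = [3:]
  {1,7,9}:  v_{1} + v_{7} + v_{9} = v_{5}  →  sig = [3:1]
  {2,5,6}:  v_{2} + v_{5} + v_{6} = v_{1}  →  sig = [3:1]
  {1,7,10}:  v_{1} + v_{7} + v_{10} = v_{2} + v_{5}  →  sig = [3:1,1]
  {5,6,10}:  v_{5} + v_{6} + v_{10} = v_{1} + v_{9}  →  sig = [3:1,1]
  {2,4,7,8}:  v_{2} + v_{4} + v_{7} + v_{8} = v_{3}  →  sig = [4:1]
  {2,6,7,8}:  v_{2} + v_{6} + v_{7} + v_{8} = v_{4}  →  sig = [4:1]

Hence PRS(X_Σ) =
    [2:]
    [2:1]
    [2:1]
    [2:1]
    [2:1,1]
    [2:1,1]
    [2:1,1,1]
    [2:1,1,2]
    [2:1,1,2]
    [2:1,2]
    [2:1,2,2]
    [2:2]
    [3:]
    [3:1]
    [3:1]
    [3:1,1]
    [3:1,1]
    [4:1]
    [4:1]


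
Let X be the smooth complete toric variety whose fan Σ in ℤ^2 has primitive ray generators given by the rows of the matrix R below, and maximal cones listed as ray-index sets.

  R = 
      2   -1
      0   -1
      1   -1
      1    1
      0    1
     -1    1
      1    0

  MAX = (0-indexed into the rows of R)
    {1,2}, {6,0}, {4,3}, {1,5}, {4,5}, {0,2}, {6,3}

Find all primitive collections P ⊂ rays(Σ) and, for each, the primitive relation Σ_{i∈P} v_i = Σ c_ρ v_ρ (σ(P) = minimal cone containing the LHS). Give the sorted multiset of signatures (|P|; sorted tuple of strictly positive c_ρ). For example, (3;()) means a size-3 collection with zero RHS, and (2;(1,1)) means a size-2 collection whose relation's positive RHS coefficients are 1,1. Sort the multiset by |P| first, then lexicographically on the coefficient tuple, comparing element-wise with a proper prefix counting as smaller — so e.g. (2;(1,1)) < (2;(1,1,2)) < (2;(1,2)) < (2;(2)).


The 14 primitive collections of Σ (r=7, n=2):

  P={1,4}:  v_{1} + v_{4} = 0 ; sig = (2;())
  P={2,5}:  v_{2} + v_{5} = 0 ; sig = (2;())
  P={0,5}:  v_{0} + v_{5} = v_{6} ; sig = (2;(1))
  P={1,3}:  v_{1} + v_{3} = v_{6} ; sig = (2;(1))
  P={1,6}:  v_{1} + v_{6} = v_{2} ; sig = (2;(1))
  P={2,4}:  v_{2} + v_{4} = v_{6} ; sig = (2;(1))
  P={2,6}:  v_{2} + v_{6} = v_{0} ; sig = (2;(1))
  P={4,6}:  v_{4} + v_{6} = v_{3} ; sig = (2;(1))
  P={5,6}:  v_{5} + v_{6} = v_{4} ; sig = (2;(1))
  P={0,1}:  v_{0} + v_{1} = 2·v_{2} ; sig = (2;(2))
  P={0,4}:  v_{0} + v_{4} = 2·v_{6} ; sig = (2;(2))
  P={2,3}:  v_{2} + v_{3} = 2·v_{6} ; sig = (2;(2))
  P={3,5}:  v_{3} + v_{5} = 2·v_{4} ; sig = (2;(2))
  P={0,3}:  v_{0} + v_{3} = 3·v_{6} ; sig = (2;(3))

Signatures (|P|; sorted positive RHS coefficients), sorted:
    (2;())
    (2;())
    (2;(1))
    (2;(1))
    (2;(1))
    (2;(1))
    (2;(1))
    (2;(1))
    (2;(1))
    (2;(2))
    (2;(2))
    (2;(2))
    (2;(2))
    (2;(3))


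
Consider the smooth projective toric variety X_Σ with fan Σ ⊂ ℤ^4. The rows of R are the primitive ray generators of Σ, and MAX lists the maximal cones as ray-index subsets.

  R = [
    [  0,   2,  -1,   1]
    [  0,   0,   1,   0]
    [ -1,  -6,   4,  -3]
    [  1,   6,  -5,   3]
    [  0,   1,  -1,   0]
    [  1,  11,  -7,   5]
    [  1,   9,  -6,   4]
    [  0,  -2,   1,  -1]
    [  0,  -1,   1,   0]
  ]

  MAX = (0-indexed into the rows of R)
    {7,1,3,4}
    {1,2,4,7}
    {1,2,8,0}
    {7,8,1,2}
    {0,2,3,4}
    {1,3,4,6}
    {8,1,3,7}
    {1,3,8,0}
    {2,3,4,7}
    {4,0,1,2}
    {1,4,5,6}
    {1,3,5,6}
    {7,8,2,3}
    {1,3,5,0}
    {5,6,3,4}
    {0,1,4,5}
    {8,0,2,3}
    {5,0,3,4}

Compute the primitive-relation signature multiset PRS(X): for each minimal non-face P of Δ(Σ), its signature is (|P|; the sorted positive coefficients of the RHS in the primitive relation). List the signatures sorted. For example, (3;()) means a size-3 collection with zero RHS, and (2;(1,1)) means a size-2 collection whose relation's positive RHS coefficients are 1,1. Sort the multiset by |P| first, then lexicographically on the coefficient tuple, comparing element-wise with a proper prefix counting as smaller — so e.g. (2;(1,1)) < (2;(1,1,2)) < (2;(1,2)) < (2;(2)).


12 collections generate NE(X_Σ); each relation:

  P={0,7}:  v_{0} + v_{7} = 0 — sig = (2;())
  P={4,8}:  v_{4} + v_{8} = 0 — sig = (2;())
  P={0,6}:  v_{0} + v_{6} = v_{5} — sig = (2;(1))
  P={5,7}:  v_{5} + v_{7} = v_{6} — sig = (2;(1))
  P={2,6}:  v_{2} + v_{6} = v_{0} + v_{4} — sig = (2;(1,1))
  P={6,7}:  v_{6} + v_{7} = v_{1} + v_{3} + v_{4} — sig = (2;(1,1,1))
  P={6,8}:  v_{6} + v_{8} = v_{0} + v_{1} + v_{3} — sig = (2;(1,1,1))
  P={5,8}:  v_{5} + v_{8} = 2·v_{0} + v_{1} + v_{3} — sig = (2;(1,1,2))
  P={2,5}:  v_{2} + v_{5} = 2·v_{0} + v_{4} — sig = (2;(1,2))
  P={1,2,3}:  v_{1} + v_{2} + v_{3} = 0 — sig = (3;())
  P={0,1,3,4}:  v_{0} + v_{1} + v_{3} + v_{4} = v_{6} — sig = (4;(1))
  P={1,3,4,5}:  v_{1} + v_{3} + v_{4} + v_{5} = 2·v_{6} — sig = (4;(2))

so the primitive-relation signature multiset is
    |P|=2: 9 collections, coeffs (), (), (1), (1), (1,1), (1,1,1), (1,1,1), (1,1,2), (1,2)
    |P|=3: 1 collection, coeffs ()
    |P|=4: 2 collections, coeffs (1), (2)


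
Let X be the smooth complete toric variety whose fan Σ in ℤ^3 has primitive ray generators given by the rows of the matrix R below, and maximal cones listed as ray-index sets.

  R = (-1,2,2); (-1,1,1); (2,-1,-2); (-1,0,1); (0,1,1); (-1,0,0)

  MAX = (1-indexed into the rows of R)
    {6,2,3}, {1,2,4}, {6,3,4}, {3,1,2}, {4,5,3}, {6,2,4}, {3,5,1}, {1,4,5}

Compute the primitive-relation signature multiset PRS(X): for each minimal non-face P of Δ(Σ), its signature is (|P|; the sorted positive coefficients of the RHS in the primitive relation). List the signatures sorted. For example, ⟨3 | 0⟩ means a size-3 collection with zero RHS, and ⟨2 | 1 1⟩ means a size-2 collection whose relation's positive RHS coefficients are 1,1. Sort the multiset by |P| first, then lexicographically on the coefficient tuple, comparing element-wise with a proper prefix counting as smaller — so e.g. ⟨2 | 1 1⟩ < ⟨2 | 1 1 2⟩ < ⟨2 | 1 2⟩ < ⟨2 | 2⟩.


Δ(Σ) — 6 vertices, 5 min non-faces:

  P={2,5}:  v_{2} + v_{5} = v_{1} ; sig = ⟨2 | 1⟩
  P={5,6}:  v_{5} + v_{6} = v_{2} ; sig = ⟨2 | 1⟩
  P={1,6}:  v_{1} + v_{6} = 2·v_{2} ; sig = ⟨2 | 2⟩
  P={2,3,4}:  v_{2} + v_{3} + v_{4} = 0 ; sig = ⟨3 | 0⟩
  P={1,3,4}:  v_{1} + v_{3} + v_{4} = v_{5} ; sig = ⟨3 | 1⟩

so the primitive-relation signature multiset is
{ ⟨2 | 1⟩ ×2,  ⟨2 | 2⟩,  ⟨3 | 0⟩,  ⟨3 | 1⟩ }


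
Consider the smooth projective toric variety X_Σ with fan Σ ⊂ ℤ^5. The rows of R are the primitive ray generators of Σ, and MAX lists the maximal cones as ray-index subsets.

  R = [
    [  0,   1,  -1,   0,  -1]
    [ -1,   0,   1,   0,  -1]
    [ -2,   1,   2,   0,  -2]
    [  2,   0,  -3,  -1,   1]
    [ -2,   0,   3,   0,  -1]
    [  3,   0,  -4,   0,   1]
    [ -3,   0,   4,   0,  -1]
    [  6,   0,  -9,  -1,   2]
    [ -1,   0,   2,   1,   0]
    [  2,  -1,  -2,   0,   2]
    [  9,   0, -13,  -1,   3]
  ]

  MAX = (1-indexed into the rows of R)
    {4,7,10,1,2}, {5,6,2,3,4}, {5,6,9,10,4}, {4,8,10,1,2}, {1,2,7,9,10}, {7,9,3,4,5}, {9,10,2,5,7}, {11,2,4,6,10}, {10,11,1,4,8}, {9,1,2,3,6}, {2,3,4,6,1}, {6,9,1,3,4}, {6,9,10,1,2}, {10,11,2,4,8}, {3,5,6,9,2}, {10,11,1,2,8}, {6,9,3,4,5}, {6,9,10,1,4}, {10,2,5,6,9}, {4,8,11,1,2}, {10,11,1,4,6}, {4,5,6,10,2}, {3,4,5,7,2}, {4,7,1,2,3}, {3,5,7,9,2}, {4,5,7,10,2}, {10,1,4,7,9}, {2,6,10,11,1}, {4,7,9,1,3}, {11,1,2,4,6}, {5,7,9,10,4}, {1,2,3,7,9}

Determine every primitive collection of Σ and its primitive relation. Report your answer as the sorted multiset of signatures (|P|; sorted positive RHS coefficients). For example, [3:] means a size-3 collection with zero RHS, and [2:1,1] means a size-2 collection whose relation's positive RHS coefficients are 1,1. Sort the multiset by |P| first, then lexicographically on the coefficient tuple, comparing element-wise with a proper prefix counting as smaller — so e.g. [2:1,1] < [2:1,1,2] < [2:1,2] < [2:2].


The 15 primitive collections of Σ (r=11, n=5):

  P={3,10}:  v_{3} + v_{10} = 0  ⟹  sig = [2:]
  P={6,7}:  v_{6} + v_{7} = 0  ⟹  sig = [2:]
  P={1,5}:  v_{1} + v_{5} = v_{3}  ⟹  sig = [2:1]
  P={6,8}:  v_{6} + v_{8} = v_{11}  ⟹  sig = [2:1]
  P={7,11}:  v_{7} + v_{11} = v_{8}  ⟹  sig = [2:1]
  P={5,8}:  v_{5} + v_{8} = v_{2} + v_{4} + v_{6}  ⟹  sig = [2:1,1,1]
  P={8,9}:  v_{8} + v_{9} = v_{1} + v_{6} + v_{10}  ⟹  sig = [2:1,1,1]
  P={3,8}:  v_{3} + v_{8} = v_{1} + v_{2} + v_{4} + v_{6}  ⟹  sig = [2:1,1,1,1]
  P={7,8}:  v_{7} + v_{8} = v_{1} + v_{2} + v_{4} + v_{10}  ⟹  sig = [2:1,1,1,1]
  P={3,11}:  v_{3} + v_{11} = v_{1} + v_{2} + v_{4} + 2·v_{6}  ⟹  sig = [2:1,1,1,2]
  P={5,11}:  v_{5} + v_{11} = v_{2} + v_{4} + 2·v_{6}  ⟹  sig = [2:1,1,2]
  P={9,11}:  v_{9} + v_{11} = v_{1} + 2·v_{6} + v_{10}  ⟹  sig = [2:1,1,2]
  P={2,4,9}:  v_{2} + v_{4} + v_{9} = 0  ⟹  sig = [3:]
  P={1,2,4,6,10}:  v_{1} + v_{2} + v_{4} + v_{6} + v_{10} = v_{8}  ⟹  sig = [5:1]
  P={1,2,4,10,11}:  v_{1} + v_{2} + v_{4} + v_{10} + v_{11} = 2·v_{8}  ⟹  sig = [5:2]

so the primitive-relation signature multiset is
{ [2:] ×2,  [2:1] ×3,  [2:1,1,1] ×2,  [2:1,1,1,1] ×2,  [2:1,1,1,2],  [2:1,1,2] ×2,  [3:],  [5:1],  [5:2] }


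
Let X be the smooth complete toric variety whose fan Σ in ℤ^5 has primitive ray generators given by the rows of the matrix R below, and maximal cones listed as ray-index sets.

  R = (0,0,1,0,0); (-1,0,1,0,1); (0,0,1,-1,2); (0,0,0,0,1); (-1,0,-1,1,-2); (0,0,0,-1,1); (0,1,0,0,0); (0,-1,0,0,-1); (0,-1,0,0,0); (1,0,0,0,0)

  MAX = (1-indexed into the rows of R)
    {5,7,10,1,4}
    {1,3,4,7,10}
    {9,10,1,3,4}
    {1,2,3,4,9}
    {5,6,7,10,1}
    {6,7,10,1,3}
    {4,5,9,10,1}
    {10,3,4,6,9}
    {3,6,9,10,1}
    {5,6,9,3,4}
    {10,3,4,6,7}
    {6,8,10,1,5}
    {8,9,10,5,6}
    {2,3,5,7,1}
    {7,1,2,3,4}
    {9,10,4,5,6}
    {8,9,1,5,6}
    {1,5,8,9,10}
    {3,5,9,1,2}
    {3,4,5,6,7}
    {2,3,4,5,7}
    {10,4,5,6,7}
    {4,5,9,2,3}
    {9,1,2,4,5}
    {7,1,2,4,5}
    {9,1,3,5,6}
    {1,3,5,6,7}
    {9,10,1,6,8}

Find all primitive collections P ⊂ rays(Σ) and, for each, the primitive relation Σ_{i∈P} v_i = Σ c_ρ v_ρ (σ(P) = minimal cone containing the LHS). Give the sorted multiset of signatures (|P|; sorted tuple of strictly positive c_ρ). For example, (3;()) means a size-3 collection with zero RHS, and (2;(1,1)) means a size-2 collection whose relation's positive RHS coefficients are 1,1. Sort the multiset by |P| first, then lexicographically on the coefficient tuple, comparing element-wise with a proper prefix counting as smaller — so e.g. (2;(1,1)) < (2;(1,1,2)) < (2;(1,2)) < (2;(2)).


Minimal non-faces — 11 found among 10 rays, 28 max cones:

  P={7,9}:  v_{7} + v_{9} = 0 — sig = (2;())
  P={4,8}:  v_{4} + v_{8} = v_{9} — sig = (2;(1))
  P={2,10}:  v_{2} + v_{10} = v_{1} + v_{4} — sig = (2;(1,1))
  P={3,8}:  v_{3} + v_{8} = v_{1} + v_{6} + v_{9} — sig = (2;(1,1,1))
  P={2,8}:  v_{2} + v_{8} = v_{1} + v_{3} + v_{5} + v_{9} — sig = (2;(1,1,1,1))
  P={7,8}:  v_{7} + v_{8} = v_{1} + v_{5} + v_{6} + v_{10} — sig = (2;(1,1,1,1))
  P={2,6}:  v_{2} + v_{6} = 2·v_{3} + v_{5} — sig = (2;(1,2))
  P={3,5,10}:  v_{3} + v_{5} + v_{10} = 0 — sig = (3;())
  P={1,4,6}:  v_{1} + v_{4} + v_{6} = v_{3} — sig = (3;(1))
  P={1,3,4,5}:  v_{1} + v_{3} + v_{4} + v_{5} = v_{2} — sig = (4;(1))
  P={1,5,6,9,10}:  v_{1} + v_{5} + v_{6} + v_{9} + v_{10} = v_{8} — sig = (5;(1))

Sorted signature multiset PRS(X):
    (2;())
    (2;(1))
    (2;(1,1))
    (2;(1,1,1))
    (2;(1,1,1,1))
    (2;(1,1,1,1))
    (2;(1,2))
    (3;())
    (3;(1))
    (4;(1))
    (5;(1))


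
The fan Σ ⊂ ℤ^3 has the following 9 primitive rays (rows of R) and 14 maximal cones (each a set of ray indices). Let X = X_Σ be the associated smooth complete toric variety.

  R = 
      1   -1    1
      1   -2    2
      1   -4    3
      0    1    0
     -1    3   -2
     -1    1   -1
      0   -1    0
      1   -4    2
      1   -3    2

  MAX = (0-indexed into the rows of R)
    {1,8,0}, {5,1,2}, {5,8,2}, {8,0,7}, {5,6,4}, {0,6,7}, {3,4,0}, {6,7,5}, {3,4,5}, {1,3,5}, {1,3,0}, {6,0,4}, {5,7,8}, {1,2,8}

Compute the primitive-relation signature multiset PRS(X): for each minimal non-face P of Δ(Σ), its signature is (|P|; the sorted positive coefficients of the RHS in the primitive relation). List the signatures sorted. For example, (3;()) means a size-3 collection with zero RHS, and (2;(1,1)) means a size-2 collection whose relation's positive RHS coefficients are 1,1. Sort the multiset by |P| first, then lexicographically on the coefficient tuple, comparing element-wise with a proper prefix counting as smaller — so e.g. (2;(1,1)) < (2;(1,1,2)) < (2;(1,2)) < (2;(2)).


16 collections generate NE(X_Σ); each relation:

  • {0,5}:  v_{0} + v_{5} = 0 — sig = (2;())
  • {3,6}:  v_{3} + v_{6} = 0 — sig = (2;())
  • {4,8}:  v_{4} + v_{8} = 0 — sig = (2;())
  • {1,4}:  v_{1} + v_{4} = v_{3} — sig = (2;(1))
  • {1,6}:  v_{1} + v_{6} = v_{8} — sig = (2;(1))
  • {3,7}:  v_{3} + v_{7} = v_{8} — sig = (2;(1))
  • {3,8}:  v_{3} + v_{8} = v_{1} — sig = (2;(1))
  • {4,7}:  v_{4} + v_{7} = v_{6} — sig = (2;(1))
  • {6,8}:  v_{6} + v_{8} = v_{7} — sig = (2;(1))
  • {0,2}:  v_{0} + v_{2} = v_{1} + v_{8} — sig = (2;(1,1))
  • {2,4}:  v_{2} + v_{4} = v_{1} + v_{5} — sig = (2;(1,1))
  • {2,3}:  v_{2} + v_{3} = 2·v_{1} + v_{5} — sig = (2;(1,2))
  • {2,6}:  v_{2} + v_{6} = v_{5} + 2·v_{8} — sig = (2;(1,2))
  • {2,7}:  v_{2} + v_{7} = v_{5} + 3·v_{8} — sig = (2;(1,3))
  • {1,7}:  v_{1} + v_{7} = 2·v_{8} — sig = (2;(2))
  • {1,5,8}:  v_{1} + v_{5} + v_{8} = v_{2} — sig = (3;(1))

Signatures (|P|; sorted positive RHS coefficients), sorted:
    |P|=2: 15 collections, coeffs (), (), (), (1), (1), (1), (1), (1), (1), (1,1), (1,1), (1,2), (1,2), (1,3), (2)
    |P|=3: 1 collection, coeffs (1)


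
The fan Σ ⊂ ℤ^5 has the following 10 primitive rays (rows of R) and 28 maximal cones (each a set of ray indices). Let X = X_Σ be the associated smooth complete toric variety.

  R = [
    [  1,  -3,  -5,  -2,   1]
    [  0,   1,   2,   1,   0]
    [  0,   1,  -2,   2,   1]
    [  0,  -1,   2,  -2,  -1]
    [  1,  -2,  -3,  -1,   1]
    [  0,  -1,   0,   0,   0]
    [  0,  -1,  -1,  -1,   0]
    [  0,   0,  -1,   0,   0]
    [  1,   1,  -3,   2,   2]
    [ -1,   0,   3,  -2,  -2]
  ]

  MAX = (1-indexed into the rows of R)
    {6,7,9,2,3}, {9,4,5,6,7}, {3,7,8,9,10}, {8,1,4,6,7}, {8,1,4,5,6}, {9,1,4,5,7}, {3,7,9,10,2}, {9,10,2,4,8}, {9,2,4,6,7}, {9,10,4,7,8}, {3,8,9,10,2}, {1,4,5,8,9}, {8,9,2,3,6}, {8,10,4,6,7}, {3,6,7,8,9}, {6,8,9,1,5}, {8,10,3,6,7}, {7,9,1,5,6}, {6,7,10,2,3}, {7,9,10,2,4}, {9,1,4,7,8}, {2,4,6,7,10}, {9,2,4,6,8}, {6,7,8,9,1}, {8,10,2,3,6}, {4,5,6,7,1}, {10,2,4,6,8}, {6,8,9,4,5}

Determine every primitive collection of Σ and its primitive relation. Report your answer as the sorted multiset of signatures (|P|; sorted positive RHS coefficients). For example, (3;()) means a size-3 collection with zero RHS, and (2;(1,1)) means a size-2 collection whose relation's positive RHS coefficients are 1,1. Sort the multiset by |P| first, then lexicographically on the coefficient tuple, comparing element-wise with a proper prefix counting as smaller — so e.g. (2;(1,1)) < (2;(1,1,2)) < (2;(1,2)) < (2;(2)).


The 12 primitive collections of Σ (r=10, n=5):

  P = {3,4}:  v_{3} + v_{4} = 0 — sig = (2;())
  P = {1,2}:  v_{1} + v_{2} = v_{5} — sig = (2;(1))
  P = {2,5}:  v_{2} + v_{5} = v_{4} + v_{6} + v_{9} — sig = (2;(1,1,1))
  P = {5,10}:  v_{5} + v_{10} = v_{4} + v_{7} + v_{8} — sig = (2;(1,1,1))
  P = {3,5}:  v_{3} + v_{5} = v_{6} + v_{7} + v_{8} + v_{9} — sig = (2;(1,1,1,1))
  P = {1,3}:  v_{1} + v_{3} = v_{6} + 2·v_{7} + 2·v_{8} + v_{9} — sig = (2;(1,1,2,2))
  P = {1,10}:  v_{1} + v_{10} = v_{4} + 2·v_{7} + 2·v_{8} — sig = (2;(1,2,2))
  P = {2,7,8}:  v_{2} + v_{7} + v_{8} = 0 — sig = (3;())
  P = {6,9,10}:  v_{6} + v_{9} + v_{10} = 0 — sig = (3;())
  P = {5,7,8}:  v_{5} + v_{7} + v_{8} = v_{1} — sig = (3;(1))
  P = {1,4,6,9}:  v_{1} + v_{4} + v_{6} + v_{9} = 2·v_{5} — sig = (4;(2))
  P = {4,6,7,8,9}:  v_{4} + v_{6} + v_{7} + v_{8} + v_{9} = v_{5} — sig = (5;(1))

Hence PRS(X_Σ) =
    (2;())
    (2;(1))
    (2;(1,1,1))
    (2;(1,1,1))
    (2;(1,1,1,1))
    (2;(1,1,2,2))
    (2;(1,2,2))
    (3;())
    (3;())
    (3;(1))
    (4;(2))
    (5;(1))


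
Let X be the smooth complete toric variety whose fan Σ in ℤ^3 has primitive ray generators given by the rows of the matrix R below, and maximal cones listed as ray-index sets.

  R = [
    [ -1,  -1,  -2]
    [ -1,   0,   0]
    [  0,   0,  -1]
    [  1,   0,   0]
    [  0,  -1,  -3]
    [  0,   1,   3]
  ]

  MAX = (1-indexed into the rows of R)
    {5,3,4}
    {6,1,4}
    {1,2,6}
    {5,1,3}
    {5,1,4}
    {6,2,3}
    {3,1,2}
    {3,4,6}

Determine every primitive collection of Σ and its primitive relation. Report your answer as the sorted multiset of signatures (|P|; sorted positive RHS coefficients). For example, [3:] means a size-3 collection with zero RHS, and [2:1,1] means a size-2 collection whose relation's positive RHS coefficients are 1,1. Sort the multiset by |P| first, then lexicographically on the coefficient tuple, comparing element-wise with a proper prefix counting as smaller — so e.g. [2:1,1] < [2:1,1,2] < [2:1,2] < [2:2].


Δ(Σ) — 6 vertices, 5 min non-faces:

  P = {2,4}:  v_{2} + v_{4} = 0  →  sig = [2:]
  P = {5,6}:  v_{5} + v_{6} = 0  →  sig = [2:]
  P = {2,5}:  v_{2} + v_{5} = v_{1} + v_{3}  →  sig = [2:1,1]
  P = {1,3,4}:  v_{1} + v_{3} + v_{4} = v_{5}  →  sig = [3:1]
  P = {1,3,6}:  v_{1} + v_{3} + v_{6} = v_{2}  →  sig = [3:1]

Signatures (|P|; sorted positive RHS coefficients), sorted:
    [2:]
    [2:]
    [2:1,1]
    [3:1]
    [3:1]


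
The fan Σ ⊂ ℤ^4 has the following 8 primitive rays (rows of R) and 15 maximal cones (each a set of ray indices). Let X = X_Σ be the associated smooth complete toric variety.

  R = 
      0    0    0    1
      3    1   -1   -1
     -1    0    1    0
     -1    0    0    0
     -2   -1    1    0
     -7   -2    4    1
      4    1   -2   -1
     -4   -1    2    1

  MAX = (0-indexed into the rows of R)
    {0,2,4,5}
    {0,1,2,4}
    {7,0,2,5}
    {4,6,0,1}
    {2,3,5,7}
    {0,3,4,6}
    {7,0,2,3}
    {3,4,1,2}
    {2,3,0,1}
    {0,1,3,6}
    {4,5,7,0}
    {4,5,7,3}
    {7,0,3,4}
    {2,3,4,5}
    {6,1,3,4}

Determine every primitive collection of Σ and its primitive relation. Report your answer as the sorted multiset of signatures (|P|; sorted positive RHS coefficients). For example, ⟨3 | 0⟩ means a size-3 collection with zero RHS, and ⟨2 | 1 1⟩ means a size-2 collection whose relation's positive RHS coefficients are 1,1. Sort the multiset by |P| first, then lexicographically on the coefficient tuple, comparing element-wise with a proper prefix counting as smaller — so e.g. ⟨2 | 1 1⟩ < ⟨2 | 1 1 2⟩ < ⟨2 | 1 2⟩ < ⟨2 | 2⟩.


9 minimal non-faces of Δ(Σ) (on 8 rays):

  {6,7}:  v_{6} + v_{7} = 0 — sig = ⟨2 | 0⟩
  {1,7}:  v_{1} + v_{7} = v_{2} — sig = ⟨2 | 1⟩
  {2,6}:  v_{2} + v_{6} = v_{1} — sig = ⟨2 | 1⟩
  {5,6}:  v_{5} + v_{6} = v_{2} + v_{4} — sig = ⟨2 | 1 1⟩
  {1,5}:  v_{1} + v_{5} = 2·v_{2} + v_{4} — sig = ⟨2 | 1 2⟩
  {2,4,7}:  v_{2} + v_{4} + v_{7} = v_{5} — sig = ⟨3 | 1⟩
  {0,3,5}:  v_{0} + v_{3} + v_{5} = 2·v_{7} — sig = ⟨3 | 2⟩
  {0,1,3,4}:  v_{0} + v_{1} + v_{3} + v_{4} = 0 — sig = ⟨4 | 0⟩
  {0,2,3,4}:  v_{0} + v_{2} + v_{3} + v_{4} = v_{7} — sig = ⟨4 | 1⟩

Hence PRS(X_Σ) =
[⟨2 | 0⟩, ⟨2 | 1⟩, ⟨2 | 1⟩, ⟨2 | 1 1⟩, ⟨2 | 1 2⟩, ⟨3 | 1⟩, ⟨3 | 2⟩, ⟨4 | 0⟩, ⟨4 | 1⟩]


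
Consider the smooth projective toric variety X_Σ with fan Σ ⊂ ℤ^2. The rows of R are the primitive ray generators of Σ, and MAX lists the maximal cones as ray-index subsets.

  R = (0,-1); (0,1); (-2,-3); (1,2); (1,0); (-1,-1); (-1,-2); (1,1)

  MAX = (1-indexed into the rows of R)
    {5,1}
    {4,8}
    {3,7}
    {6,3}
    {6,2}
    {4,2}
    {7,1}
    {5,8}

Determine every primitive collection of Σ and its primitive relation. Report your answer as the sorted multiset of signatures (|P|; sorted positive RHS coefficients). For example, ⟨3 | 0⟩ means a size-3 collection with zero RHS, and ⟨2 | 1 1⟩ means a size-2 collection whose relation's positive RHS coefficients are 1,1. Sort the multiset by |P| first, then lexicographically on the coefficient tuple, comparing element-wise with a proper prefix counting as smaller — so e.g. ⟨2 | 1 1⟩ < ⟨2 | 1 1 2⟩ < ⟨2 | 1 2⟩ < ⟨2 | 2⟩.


20 collections generate NE(X_Σ); each relation:

  {1,2}:  v_{1} + v_{2} = 0 — sig = ⟨2 | 0⟩
  {4,7}:  v_{4} + v_{7} = 0 — sig = ⟨2 | 0⟩
  {6,8}:  v_{6} + v_{8} = 0 — sig = ⟨2 | 0⟩
  {1,4}:  v_{1} + v_{4} = v_{8} — sig = ⟨2 | 1⟩
  {1,6}:  v_{1} + v_{6} = v_{7} — sig = ⟨2 | 1⟩
  {1,8}:  v_{1} + v_{8} = v_{5} — sig = ⟨2 | 1⟩
  {2,5}:  v_{2} + v_{5} = v_{8} — sig = ⟨2 | 1⟩
  {2,7}:  v_{2} + v_{7} = v_{6} — sig = ⟨2 | 1⟩
  {2,8}:  v_{2} + v_{8} = v_{4} — sig = ⟨2 | 1⟩
  {3,4}:  v_{3} + v_{4} = v_{6} — sig = ⟨2 | 1⟩
  {3,8}:  v_{3} + v_{8} = v_{7} — sig = ⟨2 | 1⟩
  {4,6}:  v_{4} + v_{6} = v_{2} — sig = ⟨2 | 1⟩
  {5,6}:  v_{5} + v_{6} = v_{1} — sig = ⟨2 | 1⟩
  {6,7}:  v_{6} + v_{7} = v_{3} — sig = ⟨2 | 1⟩
  {7,8}:  v_{7} + v_{8} = v_{1} — sig = ⟨2 | 1⟩
  {3,5}:  v_{3} + v_{5} = v_{1} + v_{7} — sig = ⟨2 | 1 1⟩
  {1,3}:  v_{1} + v_{3} = 2·v_{7} — sig = ⟨2 | 2⟩
  {2,3}:  v_{2} + v_{3} = 2·v_{6} — sig = ⟨2 | 2⟩
  {4,5}:  v_{4} + v_{5} = 2·v_{8} — sig = ⟨2 | 2⟩
  {5,7}:  v_{5} + v_{7} = 2·v_{1} — sig = ⟨2 | 2⟩

so the primitive-relation signature multiset is
{ ⟨2 | 0⟩ ×3,  ⟨2 | 1⟩ ×12,  ⟨2 | 1 1⟩,  ⟨2 | 2⟩ ×4 }


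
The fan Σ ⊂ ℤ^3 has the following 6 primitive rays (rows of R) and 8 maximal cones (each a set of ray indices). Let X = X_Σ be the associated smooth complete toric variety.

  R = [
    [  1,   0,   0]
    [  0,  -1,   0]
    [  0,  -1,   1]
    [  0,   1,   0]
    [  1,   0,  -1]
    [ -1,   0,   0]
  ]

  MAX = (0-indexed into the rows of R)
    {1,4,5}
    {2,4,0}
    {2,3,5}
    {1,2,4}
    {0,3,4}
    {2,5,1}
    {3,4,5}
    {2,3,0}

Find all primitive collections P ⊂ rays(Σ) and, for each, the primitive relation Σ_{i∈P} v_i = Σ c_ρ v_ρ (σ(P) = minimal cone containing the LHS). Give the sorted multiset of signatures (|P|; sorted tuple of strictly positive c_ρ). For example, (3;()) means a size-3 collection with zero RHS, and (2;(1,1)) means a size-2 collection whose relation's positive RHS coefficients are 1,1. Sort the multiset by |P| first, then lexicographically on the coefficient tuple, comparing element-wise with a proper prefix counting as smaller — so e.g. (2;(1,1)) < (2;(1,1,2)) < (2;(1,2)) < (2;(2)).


Σ has 5 primitive collections:

  {0,5}:  v_{0} + v_{5} = 0  so sig = (2;())
  {1,3}:  v_{1} + v_{3} = 0  so sig = (2;())
  {0,1}:  v_{0} + v_{1} = v_{2} + v_{4}  so sig = (2;(1,1))
  {2,3,4}:  v_{2} + v_{3} + v_{4} = v_{0}  so sig = (3;(1))
  {2,4,5}:  v_{2} + v_{4} + v_{5} = v_{1}  so sig = (3;(1))

Hence PRS(X_Σ) =
{ (2;()) ×2,  (2;(1,1)),  (3;(1)) ×2 }


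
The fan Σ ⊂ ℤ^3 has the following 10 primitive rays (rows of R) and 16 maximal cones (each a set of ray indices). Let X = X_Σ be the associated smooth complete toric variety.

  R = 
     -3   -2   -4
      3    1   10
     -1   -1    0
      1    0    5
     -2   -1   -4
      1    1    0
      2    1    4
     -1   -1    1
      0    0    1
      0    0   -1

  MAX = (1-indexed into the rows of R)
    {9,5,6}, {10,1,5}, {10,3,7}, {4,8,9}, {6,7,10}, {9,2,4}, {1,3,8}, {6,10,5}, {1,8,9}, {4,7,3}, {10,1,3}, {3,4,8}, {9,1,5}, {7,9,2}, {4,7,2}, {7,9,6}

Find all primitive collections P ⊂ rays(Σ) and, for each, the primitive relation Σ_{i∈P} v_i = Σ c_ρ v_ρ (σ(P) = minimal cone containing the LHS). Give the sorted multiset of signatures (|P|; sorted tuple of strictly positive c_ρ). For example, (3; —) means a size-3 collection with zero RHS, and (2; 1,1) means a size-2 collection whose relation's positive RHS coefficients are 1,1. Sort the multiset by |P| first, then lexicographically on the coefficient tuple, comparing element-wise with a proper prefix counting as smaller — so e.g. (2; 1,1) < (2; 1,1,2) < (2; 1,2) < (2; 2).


22 collections generate NE(X_Σ); each relation:

  P = {3,6}:  v_{3} + v_{6} = 0  ⟹  sig = (2; —)
  P = {5,7}:  v_{5} + v_{7} = 0  ⟹  sig = (2; —)
  P = {9,10}:  v_{9} + v_{10} = 0  ⟹  sig = (2; —)
  P = {1,6}:  v_{1} + v_{6} = v_{5}  ⟹  sig = (2; 1)
  P = {1,7}:  v_{1} + v_{7} = v_{3}  ⟹  sig = (2; 1)
  P = {3,5}:  v_{3} + v_{5} = v_{1}  ⟹  sig = (2; 1)
  P = {3,9}:  v_{3} + v_{9} = v_{8}  ⟹  sig = (2; 1)
  P = {4,5}:  v_{4} + v_{5} = v_{8}  ⟹  sig = (2; 1)
  P = {6,8}:  v_{6} + v_{8} = v_{9}  ⟹  sig = (2; 1)
  P = {7,8}:  v_{7} + v_{8} = v_{4}  ⟹  sig = (2; 1)
  P = {8,10}:  v_{8} + v_{10} = v_{3}  ⟹  sig = (2; 1)
  P = {1,2}:  v_{1} + v_{2} = v_{4} + v_{8}  ⟹  sig = (2; 1,1)
  P = {1,4}:  v_{1} + v_{4} = v_{3} + v_{8}  ⟹  sig = (2; 1,1)
  P = {2,5}:  v_{2} + v_{5} = v_{4} + v_{9}  ⟹  sig = (2; 1,1)
  P = {2,10}:  v_{2} + v_{10} = v_{4} + v_{7}  ⟹  sig = (2; 1,1)
  P = {4,6}:  v_{4} + v_{6} = v_{7} + v_{9}  ⟹  sig = (2; 1,1)
  P = {4,10}:  v_{4} + v_{10} = v_{3} + v_{7}  ⟹  sig = (2; 1,1)
  P = {5,8}:  v_{5} + v_{8} = v_{1} + v_{9}  ⟹  sig = (2; 1,1)
  P = {2,8}:  v_{2} + v_{8} = 2·v_{4} + v_{9}  ⟹  sig = (2; 1,2)
  P = {2,3}:  v_{2} + v_{3} = 2·v_{4}  ⟹  sig = (2; 2)
  P = {2,6}:  v_{2} + v_{6} = 2·v_{7} + 2·v_{9}  ⟹  sig = (2; 2,2)
  P = {4,7,9}:  v_{4} + v_{7} + v_{9} = v_{2}  ⟹  sig = (3; 1)

Hence PRS(X_Σ) =
    |P|=2: 21 collections, coeffs (), (), (), (1), (1), (1), (1), (1), (1), (1), (1), (1,1), (1,1), (1,1), (1,1), (1,1), (1,1), (1,1), (1,2), (2), (2,2)
    |P|=3: 1 collection, coeffs (1)


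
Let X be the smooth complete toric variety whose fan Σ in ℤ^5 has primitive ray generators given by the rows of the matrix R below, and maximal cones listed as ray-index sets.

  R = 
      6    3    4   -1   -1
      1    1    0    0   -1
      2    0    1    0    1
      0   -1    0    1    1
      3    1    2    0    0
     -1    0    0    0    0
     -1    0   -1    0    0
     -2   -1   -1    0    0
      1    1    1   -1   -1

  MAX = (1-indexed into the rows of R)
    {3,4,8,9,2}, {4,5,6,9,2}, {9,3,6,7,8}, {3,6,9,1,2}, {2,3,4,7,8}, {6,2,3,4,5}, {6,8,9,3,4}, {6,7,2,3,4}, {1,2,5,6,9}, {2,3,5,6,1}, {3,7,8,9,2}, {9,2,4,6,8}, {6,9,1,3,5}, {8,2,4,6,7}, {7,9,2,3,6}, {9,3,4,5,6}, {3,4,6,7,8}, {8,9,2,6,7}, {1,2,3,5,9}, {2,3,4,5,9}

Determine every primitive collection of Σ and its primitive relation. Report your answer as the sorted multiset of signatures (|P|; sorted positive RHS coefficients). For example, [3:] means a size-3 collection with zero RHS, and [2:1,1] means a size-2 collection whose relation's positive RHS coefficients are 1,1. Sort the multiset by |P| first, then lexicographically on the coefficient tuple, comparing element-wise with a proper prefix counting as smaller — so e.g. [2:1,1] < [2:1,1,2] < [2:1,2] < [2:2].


Δ(Σ) — 9 vertices, 9 min non-faces:

  P={1,8}:  v_{1} + v_{8} = v_{5} + v_{9} — sig = [2:1,1]
  P={5,8}:  v_{5} + v_{8} = v_{4} + v_{9} — sig = [2:1,1]
  P={5,7}:  v_{5} + v_{7} = v_{2} + v_{3} + v_{6} — sig = [2:1,1,1]
  P={1,7}:  v_{1} + v_{7} = 2·v_{2} + 2·v_{3} + 2·v_{6} + v_{9} — sig = [2:1,2,2,2]
  P={1,4}:  v_{1} + v_{4} = 2·v_{5} — sig = [2:2]
  P={4,7,9}:  v_{4} + v_{7} + v_{9} = 0 — sig = [3:]
  P={2,3,6,8}:  v_{2} + v_{3} + v_{6} + v_{8} = 0 — sig = [4:]
  P={2,3,4,6,9}:  v_{2} + v_{3} + v_{4} + v_{6} + v_{9} = v_{5} — sig = [5:1]
  P={2,3,5,6,9}:  v_{2} + v_{3} + v_{5} + v_{6} + v_{9} = v_{1} — sig = [5:1]

Sorted signature multiset PRS(X):
    |P|=2: 5 collections, coeffs (1,1), (1,1), (1,1,1), (1,2,2,2), (2)
    |P|=3: 1 collection, coeffs ()
    |P|=4: 1 collection, coeffs ()
    |P|=5: 2 collections, coeffs (1), (1)


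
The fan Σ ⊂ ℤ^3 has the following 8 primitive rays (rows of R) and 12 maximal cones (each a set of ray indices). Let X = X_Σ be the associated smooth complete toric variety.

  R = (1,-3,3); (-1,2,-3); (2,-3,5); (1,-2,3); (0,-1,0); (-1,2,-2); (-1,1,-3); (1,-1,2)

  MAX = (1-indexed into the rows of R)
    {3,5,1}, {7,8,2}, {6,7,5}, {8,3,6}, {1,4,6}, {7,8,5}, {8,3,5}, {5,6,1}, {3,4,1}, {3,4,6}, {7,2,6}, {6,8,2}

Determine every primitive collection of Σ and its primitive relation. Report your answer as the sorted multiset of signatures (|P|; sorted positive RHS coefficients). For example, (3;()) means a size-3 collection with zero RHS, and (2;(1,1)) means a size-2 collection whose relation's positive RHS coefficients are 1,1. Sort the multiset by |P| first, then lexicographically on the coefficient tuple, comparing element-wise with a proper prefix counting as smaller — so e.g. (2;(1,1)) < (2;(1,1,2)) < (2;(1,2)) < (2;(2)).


14 minimal non-faces of Δ(Σ) (on 8 rays):

  {2,4}:  v_{2} + v_{4} = 0  so sig = (2;())
  {1,2}:  v_{1} + v_{2} = v_{5}  so sig = (2;(1))
  {2,3}:  v_{2} + v_{3} = v_{8}  so sig = (2;(1))
  {2,5}:  v_{2} + v_{5} = v_{7}  so sig = (2;(1))
  {4,5}:  v_{4} + v_{5} = v_{1}  so sig = (2;(1))
  {4,7}:  v_{4} + v_{7} = v_{5}  so sig = (2;(1))
  {4,8}:  v_{4} + v_{8} = v_{3}  so sig = (2;(1))
  {1,8}:  v_{1} + v_{8} = v_{3} + v_{5}  so sig = (2;(1,1))
  {3,7}:  v_{3} + v_{7} = v_{5} + v_{8}  so sig = (2;(1,1))
  {1,7}:  v_{1} + v_{7} = 2·v_{5}  so sig = (2;(2))
  {5,6,8}:  v_{5} + v_{6} + v_{8} = 0  so sig = (3;())
  {3,5,6}:  v_{3} + v_{5} + v_{6} = v_{4}  so sig = (3;(1))
  {6,7,8}:  v_{6} + v_{7} + v_{8} = v_{2}  so sig = (3;(1))
  {1,3,6}:  v_{1} + v_{3} + v_{6} = 2·v_{4}  so sig = (3;(2))

so the primitive-relation signature multiset is
[(2;()), (2;(1)), (2;(1)), (2;(1)), (2;(1)), (2;(1)), (2;(1)), (2;(1,1)), (2;(1,1)), (2;(2)), (3;()), (3;(1)), (3;(1)), (3;(2))]


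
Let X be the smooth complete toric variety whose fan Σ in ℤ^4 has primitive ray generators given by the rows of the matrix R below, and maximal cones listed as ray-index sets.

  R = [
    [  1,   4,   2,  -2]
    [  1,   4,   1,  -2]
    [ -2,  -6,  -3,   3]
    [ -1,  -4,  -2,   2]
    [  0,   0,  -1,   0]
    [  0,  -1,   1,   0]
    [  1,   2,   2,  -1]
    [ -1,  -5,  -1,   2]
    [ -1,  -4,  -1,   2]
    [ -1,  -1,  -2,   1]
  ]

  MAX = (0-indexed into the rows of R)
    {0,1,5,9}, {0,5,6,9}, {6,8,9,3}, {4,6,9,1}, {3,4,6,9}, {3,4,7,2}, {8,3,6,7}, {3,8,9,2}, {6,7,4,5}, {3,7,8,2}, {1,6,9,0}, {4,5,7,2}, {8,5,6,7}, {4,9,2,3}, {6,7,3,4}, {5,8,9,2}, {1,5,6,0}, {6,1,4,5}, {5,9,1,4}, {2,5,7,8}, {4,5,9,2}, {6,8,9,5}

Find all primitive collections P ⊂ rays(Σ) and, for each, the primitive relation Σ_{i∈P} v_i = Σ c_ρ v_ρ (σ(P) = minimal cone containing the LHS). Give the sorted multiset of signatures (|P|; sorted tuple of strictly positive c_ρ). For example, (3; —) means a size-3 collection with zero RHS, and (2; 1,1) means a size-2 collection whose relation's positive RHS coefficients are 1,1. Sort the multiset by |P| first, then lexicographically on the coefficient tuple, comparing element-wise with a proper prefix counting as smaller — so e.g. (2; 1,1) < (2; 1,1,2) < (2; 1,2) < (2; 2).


Minimal non-faces — 15 found among 10 rays, 22 max cones:

  {0,3}:  v_{0} + v_{3} = 0  so sig = (2; —)
  {1,8}:  v_{1} + v_{8} = 0  so sig = (2; —)
  {0,4}:  v_{0} + v_{4} = v_{1}  so sig = (2; 1)
  {0,7}:  v_{0} + v_{7} = v_{5}  so sig = (2; 1)
  {1,3}:  v_{1} + v_{3} = v_{4}  so sig = (2; 1)
  {2,6}:  v_{2} + v_{6} = v_{8}  so sig = (2; 1)
  {3,5}:  v_{3} + v_{5} = v_{7}  so sig = (2; 1)
  {4,8}:  v_{4} + v_{8} = v_{3}  so sig = (2; 1)
  {7,9}:  v_{7} + v_{9} = v_{2}  so sig = (2; 1)
  {0,2}:  v_{0} + v_{2} = v_{5} + v_{9}  so sig = (2; 1,1)
  {1,7}:  v_{1} + v_{7} = v_{4} + v_{5}  so sig = (2; 1,1)
  {0,8}:  v_{0} + v_{8} = v_{5} + v_{6} + v_{9}  so sig = (2; 1,1,1)
  {1,2}:  v_{1} + v_{2} = v_{4} + v_{5} + v_{9}  so sig = (2; 1,1,1)
  {4,5,6,9}:  v_{4} + v_{5} + v_{6} + v_{9} = 0  so sig = (4; —)
  {1,5,6,9}:  v_{1} + v_{5} + v_{6} + v_{9} = v_{0}  so sig = (4; 1)

Hence PRS(X_Σ) =
    |P|=2: 13 collections, coeffs (), (), (1), (1), (1), (1), (1), (1), (1), (1,1), (1,1), (1,1,1), (1,1,1)
    |P|=4: 2 collections, coeffs (), (1)


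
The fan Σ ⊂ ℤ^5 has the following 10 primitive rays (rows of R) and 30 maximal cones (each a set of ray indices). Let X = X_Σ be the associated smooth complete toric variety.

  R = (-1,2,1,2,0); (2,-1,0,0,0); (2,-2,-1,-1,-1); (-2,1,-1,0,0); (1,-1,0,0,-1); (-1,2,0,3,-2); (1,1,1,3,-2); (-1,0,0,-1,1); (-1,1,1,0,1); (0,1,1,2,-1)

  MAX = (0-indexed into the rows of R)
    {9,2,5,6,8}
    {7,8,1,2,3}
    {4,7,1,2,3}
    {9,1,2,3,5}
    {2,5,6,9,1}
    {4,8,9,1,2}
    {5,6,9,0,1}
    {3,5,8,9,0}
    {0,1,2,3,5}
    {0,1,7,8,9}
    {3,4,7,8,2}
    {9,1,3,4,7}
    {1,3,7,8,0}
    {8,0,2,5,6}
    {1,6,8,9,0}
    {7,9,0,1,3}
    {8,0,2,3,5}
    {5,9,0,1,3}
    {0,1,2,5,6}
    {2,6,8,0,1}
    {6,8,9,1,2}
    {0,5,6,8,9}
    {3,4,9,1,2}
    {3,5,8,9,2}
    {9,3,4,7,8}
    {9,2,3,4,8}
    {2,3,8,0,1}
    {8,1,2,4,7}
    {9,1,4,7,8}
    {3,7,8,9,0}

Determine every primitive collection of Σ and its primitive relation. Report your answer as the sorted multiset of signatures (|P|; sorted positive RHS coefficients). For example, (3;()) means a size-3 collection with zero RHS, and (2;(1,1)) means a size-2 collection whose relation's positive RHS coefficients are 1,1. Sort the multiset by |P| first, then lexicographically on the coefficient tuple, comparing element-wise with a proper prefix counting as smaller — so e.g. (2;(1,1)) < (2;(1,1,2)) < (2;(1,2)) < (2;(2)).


Δ(Σ) — 10 vertices, 12 min non-faces:

  P = {0,4}:  v_{0} + v_{4} = v_{9}  →  sig = (2;(1))
  P = {3,6}:  v_{3} + v_{6} = v_{5}  →  sig = (2;(1))
  P = {6,7}:  v_{6} + v_{7} = v_{9}  →  sig = (2;(1))
  P = {5,7}:  v_{5} + v_{7} = v_{3} + v_{9}  →  sig = (2;(1,1))
  P = {4,5}:  v_{4} + v_{5} = v_{2} + v_{3} + 2·v_{9}  →  sig = (2;(1,1,2))
  P = {4,6}:  v_{4} + v_{6} = v_{2} + 2·v_{9}  →  sig = (2;(1,2))
  P = {0,2,7}:  v_{0} + v_{2} + v_{7} = 0  →  sig = (3;())
  P = {0,2,9}:  v_{0} + v_{2} + v_{9} = v_{6}  →  sig = (3;(1))
  P = {2,7,9}:  v_{2} + v_{7} + v_{9} = v_{4}  →  sig = (3;(1))
  P = {1,5,8}:  v_{1} + v_{5} + v_{8} = 2·v_{0} + v_{2}  →  sig = (3;(1,2))
  P = {1,3,4,8}:  v_{1} + v_{3} + v_{4} + v_{8} = 0  →  sig = (4;())
  P = {1,3,8,9}:  v_{1} + v_{3} + v_{8} + v_{9} = v_{0}  →  sig = (4;(1))

Sorted signature multiset PRS(X):
{ (2;(1)) ×3,  (2;(1,1)),  (2;(1,1,2)),  (2;(1,2)),  (3;()),  (3;(1)) ×2,  (3;(1,2)),  (4;()),  (4;(1)) }


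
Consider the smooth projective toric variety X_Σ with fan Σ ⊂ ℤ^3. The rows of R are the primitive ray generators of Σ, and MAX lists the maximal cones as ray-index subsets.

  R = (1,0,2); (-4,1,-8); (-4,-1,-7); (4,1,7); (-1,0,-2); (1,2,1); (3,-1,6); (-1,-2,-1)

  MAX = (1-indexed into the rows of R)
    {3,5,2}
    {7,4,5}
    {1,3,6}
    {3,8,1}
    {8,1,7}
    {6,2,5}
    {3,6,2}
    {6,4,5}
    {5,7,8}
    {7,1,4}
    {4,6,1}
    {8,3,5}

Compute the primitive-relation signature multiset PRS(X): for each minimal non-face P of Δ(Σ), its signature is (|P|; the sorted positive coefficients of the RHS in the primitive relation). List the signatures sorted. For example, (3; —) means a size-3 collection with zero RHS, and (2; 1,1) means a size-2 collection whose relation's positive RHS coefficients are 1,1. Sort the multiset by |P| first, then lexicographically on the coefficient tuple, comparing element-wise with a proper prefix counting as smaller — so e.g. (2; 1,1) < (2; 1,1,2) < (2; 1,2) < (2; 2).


Primitive collections (11):

  P={1,5}:  v_{1} + v_{5} = 0  →  sig = (2; —)
  P={3,4}:  v_{3} + v_{4} = 0  →  sig = (2; —)
  P={6,8}:  v_{6} + v_{8} = 0  →  sig = (2; —)
  P={2,7}:  v_{2} + v_{7} = v_{5}  →  sig = (2; 1)
  P={3,7}:  v_{3} + v_{7} = v_{8}  →  sig = (2; 1)
  P={4,8}:  v_{4} + v_{8} = v_{7}  →  sig = (2; 1)
  P={6,7}:  v_{6} + v_{7} = v_{4}  →  sig = (2; 1)
  P={1,2}:  v_{1} + v_{2} = v_{3} + v_{6}  →  sig = (2; 1,1)
  P={2,4}:  v_{2} + v_{4} = v_{5} + v_{6}  →  sig = (2; 1,1)
  P={2,8}:  v_{2} + v_{8} = v_{3} + v_{5}  →  sig = (2; 1,1)
  P={3,5,6}:  v_{3} + v_{5} + v_{6} = v_{2}  →  sig = (3; 1)

Signatures (|P|; sorted positive RHS coefficients), sorted:
[(2; —), (2; —), (2; —), (2; 1), (2; 1), (2; 1), (2; 1), (2; 1,1), (2; 1,1), (2; 1,1), (3; 1)]


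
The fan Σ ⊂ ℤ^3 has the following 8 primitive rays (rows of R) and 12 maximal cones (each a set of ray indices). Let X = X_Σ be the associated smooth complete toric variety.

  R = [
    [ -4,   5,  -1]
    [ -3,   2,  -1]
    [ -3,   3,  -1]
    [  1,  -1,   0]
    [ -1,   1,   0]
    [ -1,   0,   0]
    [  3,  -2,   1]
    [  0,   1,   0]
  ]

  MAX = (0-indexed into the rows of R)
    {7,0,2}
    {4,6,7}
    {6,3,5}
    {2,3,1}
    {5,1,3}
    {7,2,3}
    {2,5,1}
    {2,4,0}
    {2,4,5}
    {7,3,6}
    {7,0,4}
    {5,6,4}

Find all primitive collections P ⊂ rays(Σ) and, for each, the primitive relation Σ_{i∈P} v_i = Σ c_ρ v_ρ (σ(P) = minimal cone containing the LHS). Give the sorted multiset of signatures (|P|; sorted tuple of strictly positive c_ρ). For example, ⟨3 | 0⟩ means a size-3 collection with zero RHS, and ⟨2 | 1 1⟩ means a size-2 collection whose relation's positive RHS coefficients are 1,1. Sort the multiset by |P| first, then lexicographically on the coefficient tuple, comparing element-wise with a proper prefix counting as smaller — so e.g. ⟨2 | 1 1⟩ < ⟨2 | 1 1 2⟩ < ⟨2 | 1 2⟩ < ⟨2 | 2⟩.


The 12 primitive collections of Σ (r=8, n=3):

  P={1,6}:  v_{1} + v_{6} = 0  →  sig = ⟨2 | 0⟩
  P={3,4}:  v_{3} + v_{4} = 0  →  sig = ⟨2 | 0⟩
  P={1,7}:  v_{1} + v_{7} = v_{2}  →  sig = ⟨2 | 1⟩
  P={2,6}:  v_{2} + v_{6} = v_{7}  →  sig = ⟨2 | 1⟩
  P={5,7}:  v_{5} + v_{7} = v_{4}  →  sig = ⟨2 | 1⟩
  P={0,3}:  v_{0} + v_{3} = v_{2} + v_{7}  →  sig = ⟨2 | 1 1⟩
  P={1,4}:  v_{1} + v_{4} = v_{2} + v_{5}  →  sig = ⟨2 | 1 1⟩
  P={0,1}:  v_{0} + v_{1} = 2·v_{2} + v_{4}  →  sig = ⟨2 | 1 2⟩
  P={0,5}:  v_{0} + v_{5} = v_{2} + 2·v_{4}  →  sig = ⟨2 | 1 2⟩
  P={0,6}:  v_{0} + v_{6} = v_{4} + 2·v_{7}  →  sig = ⟨2 | 1 2⟩
  P={2,3,5}:  v_{2} + v_{3} + v_{5} = v_{1}  →  sig = ⟨3 | 1⟩
  P={2,4,7}:  v_{2} + v_{4} + v_{7} = v_{0}  →  sig = ⟨3 | 1⟩

so the primitive-relation signature multiset is
{ ⟨2 | 0⟩ ×2,  ⟨2 | 1⟩ ×3,  ⟨2 | 1 1⟩ ×2,  ⟨2 | 1 2⟩ ×3,  ⟨3 | 1⟩ ×2 }
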